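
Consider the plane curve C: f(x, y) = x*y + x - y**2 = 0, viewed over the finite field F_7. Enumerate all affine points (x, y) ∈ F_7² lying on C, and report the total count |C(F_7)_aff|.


Affine F_7-points: {(0, 0), (3, 5), (4, 1), (4, 3), (6, 2), (6, 4)}; count = 6.

For each of the 49 pairs (x, y) ∈ F_7², evaluate f(x, y) mod 7. Record the zeros.
  x = 0: [0↦0, 1↦6, 2↦3, 3↦5, 4↦5, 5↦3, 6↦6]  zeros at y ∈ {0}
  x = 1: [0↦1, 1↦1, 2↦6, 3↦2, 4↦3, 5↦2, 6↦6]  zeros at y ∈ ∅
  x = 2: [0↦2, 1↦3, 2↦2, 3↦6, 4↦1, 5↦1, 6↦6]  zeros at y ∈ ∅
  x = 3: [0↦3, 1↦5, 2↦5, 3↦3, 4↦6, 5↦0, 6↦6]  zeros at y ∈ {5}
  x = 4: [0↦4, 1↦0, 2↦1, 3↦0, 4↦4, 5↦6, 6↦6]  zeros at y ∈ {1, 3}
  x = 5: [0↦5, 1↦2, 2↦4, 3↦4, 4↦2, 5↦5, 6↦6]  zeros at y ∈ ∅
  x = 6: [0↦6, 1↦4, 2↦0, 3↦1, 4↦0, 5↦4, 6↦6]  zeros at y ∈ {2, 4}
Collecting zeros: affine points = {(0, 0), (3, 5), (4, 1), (4, 3), (6, 2), (6, 4)}.
Total count |C(F_7)_aff| = 6.


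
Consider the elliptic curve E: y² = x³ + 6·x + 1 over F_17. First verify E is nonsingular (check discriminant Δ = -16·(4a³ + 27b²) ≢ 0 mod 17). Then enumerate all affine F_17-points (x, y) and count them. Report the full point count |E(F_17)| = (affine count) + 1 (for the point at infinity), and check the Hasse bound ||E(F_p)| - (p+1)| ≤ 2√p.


Affine points = {(0, 1), (0, 16), (1, 5), (1, 12), (2, 2), (2, 15), (4, 2), (4, 15), (6, 7), (6, 10), (8, 0), (9, 6), (9, 11), (11, 2), (11, 15), (12, 4), (12, 13), (13, 7), (13, 10), (15, 7), (15, 10)}; affine count = 21; |E(F_17)| = 22.

Discriminant check: Δ ∝ 4a³ + 27b² = 4·6³ + 27·1² = 4·216 + 27·1 ≡ 7 (mod 17). Nonzero ⇒ E is nonsingular.
For each x ∈ F_17, compute rhs = x³ + 6·x + 1 mod 17, then count y ∈ F_17 with y² ≡ rhs.
  x = 0: rhs = 1, matching y values: 1, 16 (2 points).
  x = 1: rhs = 8, matching y values: 5, 12 (2 points).
  x = 2: rhs = 4, matching y values: 2, 15 (2 points).
  x = 3: rhs = 12, matching y values: none (0 points).
  x = 4: rhs = 4, matching y values: 2, 15 (2 points).
  x = 5: rhs = 3, matching y values: none (0 points).
  x = 6: rhs = 15, matching y values: 7, 10 (2 points).
  x = 7: rhs = 12, matching y values: none (0 points).
  x = 8: rhs = 0, matching y values: 0 (1 points).
  x = 9: rhs = 2, matching y values: 6, 11 (2 points).
  x = 10: rhs = 7, matching y values: none (0 points).
  x = 11: rhs = 4, matching y values: 2, 15 (2 points).
  x = 12: rhs = 16, matching y values: 4, 13 (2 points).
  x = 13: rhs = 15, matching y values: 7, 10 (2 points).
  x = 14: rhs = 7, matching y values: none (0 points).
  x = 15: rhs = 15, matching y values: 7, 10 (2 points).
  x = 16: rhs = 11, matching y values: none (0 points).
Total affine count: 21.
Full point count |E(F_17)| = 21 + 1 = 22.
Hasse bound: |22 − (17+1)| = |4| = 4 ≤ 2√17 ≈ 8.2462 ✓.


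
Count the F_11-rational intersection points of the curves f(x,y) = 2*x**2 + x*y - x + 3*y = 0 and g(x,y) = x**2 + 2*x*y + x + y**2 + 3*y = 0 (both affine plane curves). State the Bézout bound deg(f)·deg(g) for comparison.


Common zeros: {(0, 0)}; count = 1; Bézout bound = 4.

deg(f) = 2, deg(g) = 2, so Bézout bound = 4.
Scan x ∈ F_11. For each x, list the y ∈ F_11 with f(x, y) ≡ 0 and those with g(x, y) ≡ 0 (mod 11); the common zeros in that column are the intersection.
  x = 0: f ≡ 0 at y ∈ {0}; g ≡ 0 at y ∈ {0, 8}; common: {0}.
  x = 1: f ≡ 0 at y ∈ {8}; g ≡ 0 at y ∈ ∅; common: ∅.
  x = 2: f ≡ 0 at y ∈ {1}; g ≡ 0 at y ∈ {5, 10}; common: ∅.
  x = 3: f ≡ 0 at y ∈ {3}; g ≡ 0 at y ∈ {1}; common: ∅.
  x = 4: f ≡ 0 at y ∈ {7}; g ≡ 0 at y ∈ ∅; common: ∅.
  x = 5: f ≡ 0 at y ∈ {4}; g ≡ 0 at y ∈ {1, 8}; common: ∅.
  x = 6: f ≡ 0 at y ∈ {0}; g ≡ 0 at y ∈ ∅; common: ∅.
  x = 7: f ≡ 0 at y ∈ {3}; g ≡ 0 at y ∈ ∅; common: ∅.
  x = 8: f ≡ 0 at y ∈ ∅; g ≡ 0 at y ∈ ∅; common: ∅.
  x = 9: f ≡ 0 at y ∈ {1}; g ≡ 0 at y ∈ {5, 7}; common: ∅.
  x = 10: f ≡ 0 at y ∈ {4}; g ≡ 0 at y ∈ {0, 10}; common: ∅.
Collecting: common zeros = {(0, 0)}, so the count is 1.
Comparison with the Bézout bound: 1 ≤ 4 = deg(f)·deg(g), as expected for curves with no common component (the affine F_11-count falls short of the bound because intersections may lie at infinity, over extension fields, or carry multiplicity).


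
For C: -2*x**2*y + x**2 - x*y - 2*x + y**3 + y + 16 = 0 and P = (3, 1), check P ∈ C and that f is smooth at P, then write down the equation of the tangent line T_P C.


Tangent line at P: -9*x - 17*y + 44 = 0.

Step 1: f(3, 1) = 0, so P lies on C.
Step 2: partial derivatives
  f_x(x, y) = -4*x*y + 2*x - y - 2, f_y(x, y) = -2*x**2 - x + 3*y**2 + 1.
  f_x(P) = -9, f_y(P) = -17 (gradient nonzero, so P is smooth).
Step 3: tangent line at P: -9·(x − 3) + -17·(y − 1) = 0.
Expanding: -9*x - 17*y + 44 = 0.


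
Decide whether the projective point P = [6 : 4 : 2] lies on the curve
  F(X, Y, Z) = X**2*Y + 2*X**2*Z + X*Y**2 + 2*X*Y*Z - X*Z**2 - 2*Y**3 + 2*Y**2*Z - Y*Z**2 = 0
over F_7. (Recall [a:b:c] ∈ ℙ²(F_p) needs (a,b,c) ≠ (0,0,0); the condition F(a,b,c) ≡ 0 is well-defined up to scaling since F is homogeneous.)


F(6,4,2) ≡ 5 (mod 7); P is NOT on the curve.

Evaluate F(6, 4, 2) term-by-term (mod 7).
  X**2*Y ↦ 1·36·4·1 = 144
  2*X**2*Z ↦ 2·36·1·2 = 144
  X*Y**2 ↦ 1·6·16·1 = 96
  2*X*Y*Z ↦ 2·6·4·2 = 96
  -X*Z**2 ↦ -1·6·1·4 = -24
  -2*Y**3 ↦ -2·1·64·1 = -128
  2*Y**2*Z ↦ 2·1·16·2 = 64
  -Y*Z**2 ↦ -1·1·4·4 = -16
Sum: F(6, 4, 2) = (144) + (144) + (96) + (96) + (-24) + (-128) + (64) + (-16) = 376.
Reducing mod 7: 376 ≡ 5 (mod 7).
Since F(a, b, c) ≡ 5 ≠ 0 (mod 7), P does NOT lie on the curve.


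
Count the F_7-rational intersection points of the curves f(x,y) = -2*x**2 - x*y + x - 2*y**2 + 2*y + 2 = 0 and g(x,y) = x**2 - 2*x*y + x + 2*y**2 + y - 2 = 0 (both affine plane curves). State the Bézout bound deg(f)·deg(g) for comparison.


Common zeros: {(6, 4)}; count = 1; Bézout bound = 4.

deg(f) = 2, deg(g) = 2, so Bézout bound = 4.
Scan x ∈ F_7. For each x, list the y ∈ F_7 with f(x, y) ≡ 0 and those with g(x, y) ≡ 0 (mod 7); the common zeros in that column are the intersection.
  x = 0: f ≡ 0 at y ∈ ∅; g ≡ 0 at y ∈ ∅; common: ∅.
  x = 1: f ≡ 0 at y ∈ {1, 3}; g ≡ 0 at y ∈ {0, 4}; common: ∅.
  x = 2: f ≡ 0 at y ∈ ∅; g ≡ 0 at y ∈ ∅; common: ∅.
  x = 3: f ≡ 0 at y ∈ {4, 6}; g ≡ 0 at y ∈ {1, 5}; common: ∅.
  x = 4: f ≡ 0 at y ∈ ∅; g ≡ 0 at y ∈ ∅; common: ∅.
  x = 5: f ≡ 0 at y ∈ {3, 6}; g ≡ 0 at y ∈ {0, 1}; common: ∅.
  x = 6: f ≡ 0 at y ∈ {1, 4}; g ≡ 0 at y ∈ {4, 5}; common: {4}.
Collecting: common zeros = {(6, 4)}, so the count is 1.
Comparison with the Bézout bound: 1 ≤ 4 = deg(f)·deg(g), as expected for curves with no common component (the affine F_7-count falls short of the bound because intersections may lie at infinity, over extension fields, or carry multiplicity).


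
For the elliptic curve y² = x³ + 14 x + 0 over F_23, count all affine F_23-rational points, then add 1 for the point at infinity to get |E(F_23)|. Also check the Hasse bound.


Affine points = {(0, 0), (2, 6), (2, 17), (3, 0), (6, 1), (6, 22), (7, 2), (7, 21), (8, 7), (8, 16), (9, 2), (9, 21), (10, 6), (10, 17), (11, 6), (11, 17), (18, 9), (18, 14), (19, 8), (19, 15), (20, 0), (22, 10), (22, 13)}; affine count = 23; |E(F_23)| = 24.

Discriminant check: Δ ∝ 4a³ + 27b² = 4·14³ + 27·0² = 4·2744 + 27·0 ≡ 5 (mod 23). Nonzero ⇒ E is nonsingular.
For each x ∈ F_23, compute rhs = x³ + 14·x + 0 mod 23, then count y ∈ F_23 with y² ≡ rhs.
  x = 0: rhs = 0, matching y values: 0 (1 points).
  x = 1: rhs = 15, matching y values: none (0 points).
  x = 2: rhs = 13, matching y values: 6, 17 (2 points).
  x = 3: rhs = 0, matching y values: 0 (1 points).
  x = 4: rhs = 5, matching y values: none (0 points).
  x = 5: rhs = 11, matching y values: none (0 points).
  x = 6: rhs = 1, matching y values: 1, 22 (2 points).
  x = 7: rhs = 4, matching y values: 2, 21 (2 points).
  x = 8: rhs = 3, matching y values: 7, 16 (2 points).
  x = 9: rhs = 4, matching y values: 2, 21 (2 points).
  x = 10: rhs = 13, matching y values: 6, 17 (2 points).
  x = 11: rhs = 13, matching y values: 6, 17 (2 points).
  x = 12: rhs = 10, matching y values: none (0 points).
  x = 13: rhs = 10, matching y values: none (0 points).
  x = 14: rhs = 19, matching y values: none (0 points).
  x = 15: rhs = 20, matching y values: none (0 points).
  x = 16: rhs = 19, matching y values: none (0 points).
  x = 17: rhs = 22, matching y values: none (0 points).
  x = 18: rhs = 12, matching y values: 9, 14 (2 points).
  x = 19: rhs = 18, matching y values: 8, 15 (2 points).
  x = 20: rhs = 0, matching y values: 0 (1 points).
  x = 21: rhs = 10, matching y values: none (0 points).
  x = 22: rhs = 8, matching y values: 10, 13 (2 points).
Total affine count: 23.
Full point count |E(F_23)| = 23 + 1 = 24.
Hasse bound: |24 − (23+1)| = |0| = 0 ≤ 2√23 ≈ 9.5917 ✓.


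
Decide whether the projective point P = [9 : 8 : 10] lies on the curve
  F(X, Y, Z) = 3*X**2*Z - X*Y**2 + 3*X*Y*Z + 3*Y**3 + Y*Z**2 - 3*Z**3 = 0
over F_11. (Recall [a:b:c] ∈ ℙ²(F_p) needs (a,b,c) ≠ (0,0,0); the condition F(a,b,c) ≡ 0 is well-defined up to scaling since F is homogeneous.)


F(9,8,10) ≡ 6 (mod 11); P is NOT on the curve.

Evaluate F(9, 8, 10) term-by-term (mod 11).
  3*X**2*Z ↦ 3·81·1·10 = 2430
  -X*Y**2 ↦ -1·9·64·1 = -576
  3*X*Y*Z ↦ 3·9·8·10 = 2160
  3*Y**3 ↦ 3·1·512·1 = 1536
  Y*Z**2 ↦ 1·1·8·100 = 800
  -3*Z**3 ↦ -3·1·1·1000 = -3000
Sum: F(9, 8, 10) = (2430) + (-576) + (2160) + (1536) + (800) + (-3000) = 3350.
Reducing mod 11: 3350 ≡ 6 (mod 11).
Since F(a, b, c) ≡ 6 ≠ 0 (mod 11), P does NOT lie on the curve.


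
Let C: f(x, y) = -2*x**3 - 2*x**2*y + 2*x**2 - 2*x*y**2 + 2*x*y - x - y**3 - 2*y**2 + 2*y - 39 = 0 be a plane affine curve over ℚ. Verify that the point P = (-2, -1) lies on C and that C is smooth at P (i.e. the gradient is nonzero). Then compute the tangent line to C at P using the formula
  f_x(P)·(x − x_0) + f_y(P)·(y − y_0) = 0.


Tangent line at P: -45*x - 17*y - 107 = 0.

Step 1: f(-2, -1) = 0, so P lies on C.
Step 2: partial derivatives
  f_x(x, y) = -6*x**2 - 4*x*y + 4*x - 2*y**2 + 2*y - 1, f_y(x, y) = -2*x**2 - 4*x*y + 2*x - 3*y**2 - 4*y + 2.
  f_x(P) = -45, f_y(P) = -17 (gradient nonzero, so P is smooth).
Step 3: tangent line at P: -45·(x − -2) + -17·(y − -1) = 0.
Expanding: -45*x - 17*y - 107 = 0.


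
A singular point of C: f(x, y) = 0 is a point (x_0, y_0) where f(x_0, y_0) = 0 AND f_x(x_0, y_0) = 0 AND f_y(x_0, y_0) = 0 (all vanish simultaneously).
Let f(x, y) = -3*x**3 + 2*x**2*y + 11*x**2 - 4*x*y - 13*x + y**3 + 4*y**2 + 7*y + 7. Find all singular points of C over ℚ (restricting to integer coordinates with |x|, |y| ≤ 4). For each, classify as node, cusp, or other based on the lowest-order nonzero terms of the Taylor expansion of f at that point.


Singular points: {(1, -1)}; classification: cusp.

Compute partial derivatives:
  f_x = -9*x**2 + 4*x*y + 22*x - 4*y - 13.
  f_y = 2*x**2 - 4*x + 3*y**2 + 8*y + 7.
Scan x_0 ∈ {−4, ..., 4}. For each x_0, f_y(x_0, y) is a polynomial in y; find its integer roots y ∈ {−4, ..., 4}, then test f_x and f at those candidates.
  x = -4: f_y(-4, y) = 3*y**2 + 8*y + 55; no integer root y with |y| ≤ 4.
  x = -3: f_y(-3, y) = 3*y**2 + 8*y + 37; no integer root y with |y| ≤ 4.
  x = -2: f_y(-2, y) = 3*y**2 + 8*y + 23; no integer root y with |y| ≤ 4.
  x = -1: f_y(-1, y) = 3*y**2 + 8*y + 13; no integer root y with |y| ≤ 4.
  x = 0: f_y(0, y) = 3*y**2 + 8*y + 7; no integer root y with |y| ≤ 4.
  x = 1: f_y(1, y) = 3*y**2 + 8*y + 5; vanishes at y ∈ {-1}. (1, -1): f_x = 0, f = 0 — SINGULAR.
  x = 2: f_y(2, y) = 3*y**2 + 8*y + 7; no integer root y with |y| ≤ 4.
  x = 3: f_y(3, y) = 3*y**2 + 8*y + 13; no integer root y with |y| ≤ 4.
  x = 4: f_y(4, y) = 3*y**2 + 8*y + 23; no integer root y with |y| ≤ 4.
Only singular point on the grid: (1, -1).
Classify: substitute x = 1 + u, y = -1 + v and expand: f = -3*u**3 + 2*u**2*v + v**3 + v**2.
No constant or linear terms (consistent with a singular point). Quadratic part: v**2. Cubic part: -3*u**3 + 2*u**2*v + v**3.
The quadratic part v**2 is a perfect square, so there is a single (double) tangent line v = 0, i.e. y = -1. Restricting the cubic part to that line (v = 0) leaves -3*u**3 ≠ 0, so f is not divisible by v and the branch is v² ≈ 3*u**3 to lowest order — this is a cusp.
Classification: cusp.


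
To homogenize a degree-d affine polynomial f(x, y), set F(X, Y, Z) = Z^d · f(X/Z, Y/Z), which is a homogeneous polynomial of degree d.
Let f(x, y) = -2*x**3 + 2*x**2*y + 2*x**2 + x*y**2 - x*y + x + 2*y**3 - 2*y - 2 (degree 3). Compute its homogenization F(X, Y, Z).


F(X, Y, Z) = -2*X**3 + 2*X**2*Y + 2*X**2*Z + X*Y**2 - X*Y*Z + X*Z**2 + 2*Y**3 - 2*Y*Z**2 - 2*Z**3

deg(f) = 3.
Substitute x = X/Z, y = Y/Z into f, then multiply by Z^3.
  monomial -2·x^3·y^0 ↦ -2·X^3·Y^0·Z^0.
  monomial 2·x^2·y^1 ↦ 2·X^2·Y^1·Z^0.
  monomial 2·x^2·y^0 ↦ 2·X^2·Y^0·Z^1.
  monomial 1·x^1·y^2 ↦ 1·X^1·Y^2·Z^0.
  monomial -1·x^1·y^1 ↦ -1·X^1·Y^1·Z^1.
  monomial 1·x^1·y^0 ↦ 1·X^1·Y^0·Z^2.
  monomial 2·x^0·y^3 ↦ 2·X^0·Y^3·Z^0.
  monomial -2·x^0·y^1 ↦ -2·X^0·Y^1·Z^2.
  monomial -2·x^0·y^0 ↦ -2·X^0·Y^0·Z^3.
Collecting: F(X, Y, Z) = -2*X**3 + 2*X**2*Y + 2*X**2*Z + X*Y**2 - X*Y*Z + X*Z**2 + 2*Y**3 - 2*Y*Z**2 - 2*Z**3.


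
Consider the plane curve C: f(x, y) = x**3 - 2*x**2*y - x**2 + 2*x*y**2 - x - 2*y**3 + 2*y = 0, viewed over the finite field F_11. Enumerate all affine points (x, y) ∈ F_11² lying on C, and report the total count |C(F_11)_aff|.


Affine F_11-points: {(0, 0), (0, 1), (0, 10), (2, 8), (3, 3), (3, 5), (3, 6), (4, 0), (4, 2), (5, 1), (6, 2), (7, 7), (8, 0), (9, 1)}; count = 14.

For each of the 121 pairs (x, y) ∈ F_11², evaluate f(x, y) mod 11. Record the zeros.
  x = 0: [0↦0, 1↦0, 2↦10, 3↦7, 4↦1, 5↦2, 6↦9, 7↦10, 8↦4, 9↦1, 10↦0]  zeros at y ∈ {0, 1, 10}
  x = 1: [0↦10, 1↦10, 2↦2, 3↦7, 4↦2, 5↦8, 6↦2, 7↦5, 8↦5, 9↦1, 10↦3]  zeros at y ∈ ∅
  x = 2: [0↦2, 1↦9, 2↦1, 3↦10, 4↦2, 5↦9, 6↦8, 7↦9, 8↦0, 9↦2, 10↦3]  zeros at y ∈ {8}
  x = 3: [0↦4, 1↦3, 2↦2, 3↦0, 4↦7, 5↦0, 6↦0, 7↦6, 8↦6, 9↦10, 10↦6]  zeros at y ∈ {3, 5, 6}
  x = 4: [0↦0, 1↦9, 2↦0, 3↦5, 4↦1, 5↦9, 6↦6, 7↦2, 8↦7, 9↦9, 10↦7]  zeros at y ∈ {0, 2}
  x = 5: [0↦7, 1↦0, 2↦1, 3↦9, 4↦1, 5↦9, 6↦10, 7↦3, 8↦9, 9↦5, 10↦1]  zeros at y ∈ {1}
  x = 6: [0↦9, 1↦4, 2↦0, 3↦7, 4↦2, 5↦6, 6↦7, 7↦4, 8↦7, 9↦4, 10↦5]  zeros at y ∈ {2}
  x = 7: [0↦1, 1↦5, 2↦3, 3↦5, 4↦10, 5↦6, 6↦3, 7↦0, 8↦7, 9↦1, 10↦3]  zeros at y ∈ {7}
  x = 8: [0↦0, 1↦9, 2↦5, 3↦9, 4↦9, 5↦4, 6↦4, 7↦8, 8↦4, 9↦2, 10↦1]  zeros at y ∈ {0}
  x = 9: [0↦1, 1↦0, 2↦1, 3↦3, 4↦5, 5↦6, 6↦5, 7↦1, 8↦4, 9↦2, 10↦5]  zeros at y ∈ {1}
  x = 10: [0↦10, 1↦6, 2↦8, 3↦4, 4↦4, 5↦7, 6↦1, 7↦7, 8↦2, 9↦7, 10↦10]  zeros at y ∈ ∅
Collecting zeros: affine points = {(0, 0), (0, 1), (0, 10), (2, 8), (3, 3), (3, 5), (3, 6), (4, 0), (4, 2), (5, 1), (6, 2), (7, 7), (8, 0), (9, 1)}.
Total count |C(F_11)_aff| = 14.


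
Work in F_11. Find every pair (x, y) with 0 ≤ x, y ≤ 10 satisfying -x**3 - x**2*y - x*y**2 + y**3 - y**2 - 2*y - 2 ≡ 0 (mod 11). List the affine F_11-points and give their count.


Affine F_11-points: {(0, 5), (4, 0), (4, 1), (4, 4), (6, 4), (6, 7), (8, 4)}; count = 7.

For each of the 121 pairs (x, y) ∈ F_11², evaluate f(x, y) mod 11. Record the zeros.
  x = 0: [0↦9, 1↦7, 2↦9, 3↦10, 4↦5, 5↦0, 6↦1, 7↦3, 8↦1, 9↦1, 10↦9]  zeros at y ∈ {5}
  x = 1: [0↦8, 1↦4, 2↦2, 3↦8, 4↦6, 5↦2, 6↦2, 7↦1, 8↦5, 9↦9, 10↦8]  zeros at y ∈ ∅
  x = 2: [0↦1, 1↦4, 2↦7, 3↦5, 4↦4, 5↦10, 6↦7, 7↦1, 8↦9, 9↦4, 10↦3]  zeros at y ∈ ∅
  x = 3: [0↦4, 1↦1, 2↦7, 3↦6, 4↦4, 5↦7, 6↦10, 7↦8, 8↦7, 9↦2, 10↦10]  zeros at y ∈ ∅
  x = 4: [0↦0, 1↦0, 2↦7, 3↦5, 4↦0, 5↦9, 6↦5, 7↦5, 8↦4, 9↦8, 10↦1]  zeros at y ∈ {0, 1, 4}
  x = 5: [0↦5, 1↦6, 2↦1, 3↦7, 4↦8, 5↦10, 6↦8, 7↦8, 8↦5, 9↦5, 10↦3]  zeros at y ∈ ∅
  x = 6: [0↦2, 1↦2, 2↦5, 3↦6, 4↦0, 5↦4, 6↦2, 7↦0, 8↦4, 9↦9, 10↦10]  zeros at y ∈ {4, 7}
  x = 7: [0↦7, 1↦4, 2↦2, 3↦7, 4↦3, 5↦7, 6↦3, 7↦8, 8↦6, 9↦3, 10↦5]  zeros at y ∈ ∅
  x = 8: [0↦3, 1↦6, 2↦8, 3↦4, 4↦0, 5↦2, 6↦5, 7↦4, 8↦5, 9↦3, 10↦4]  zeros at y ∈ {4}
  x = 9: [0↦6, 1↦2, 2↦6, 3↦2, 4↦7, 5↦5, 6↦2, 7↦4, 8↦6, 9↦3, 10↦1]  zeros at y ∈ ∅
  x = 10: [0↦10, 1↦8, 2↦1, 3↦6, 4↦7, 5↦10, 6↦10, 7↦2, 8↦3, 9↦8, 10↦1]  zeros at y ∈ ∅
Collecting zeros: affine points = {(0, 5), (4, 0), (4, 1), (4, 4), (6, 4), (6, 7), (8, 4)}.
Total count |C(F_11)_aff| = 7.


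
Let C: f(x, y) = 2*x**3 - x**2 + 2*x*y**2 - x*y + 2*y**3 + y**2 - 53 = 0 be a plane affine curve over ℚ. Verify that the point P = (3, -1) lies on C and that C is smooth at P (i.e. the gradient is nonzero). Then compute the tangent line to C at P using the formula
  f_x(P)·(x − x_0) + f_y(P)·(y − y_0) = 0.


Tangent line at P: 51*x - 11*y - 164 = 0.

Step 1: f(3, -1) = 0, so P lies on C.
Step 2: partial derivatives
  f_x(x, y) = 6*x**2 - 2*x + 2*y**2 - y, f_y(x, y) = 4*x*y - x + 6*y**2 + 2*y.
  f_x(P) = 51, f_y(P) = -11 (gradient nonzero, so P is smooth).
Step 3: tangent line at P: 51·(x − 3) + -11·(y − -1) = 0.
Expanding: 51*x - 11*y - 164 = 0.


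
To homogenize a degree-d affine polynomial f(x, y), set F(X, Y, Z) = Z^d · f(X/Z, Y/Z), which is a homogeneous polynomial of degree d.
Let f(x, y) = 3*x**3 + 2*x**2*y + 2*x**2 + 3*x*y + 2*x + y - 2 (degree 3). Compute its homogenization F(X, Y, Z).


F(X, Y, Z) = 3*X**3 + 2*X**2*Y + 2*X**2*Z + 3*X*Y*Z + 2*X*Z**2 + Y*Z**2 - 2*Z**3

deg(f) = 3.
Substitute x = X/Z, y = Y/Z into f, then multiply by Z^3.
  monomial 3·x^3·y^0 ↦ 3·X^3·Y^0·Z^0.
  monomial 2·x^2·y^1 ↦ 2·X^2·Y^1·Z^0.
  monomial 2·x^2·y^0 ↦ 2·X^2·Y^0·Z^1.
  monomial 3·x^1·y^1 ↦ 3·X^1·Y^1·Z^1.
  monomial 2·x^1·y^0 ↦ 2·X^1·Y^0·Z^2.
  monomial 1·x^0·y^1 ↦ 1·X^0·Y^1·Z^2.
  monomial -2·x^0·y^0 ↦ -2·X^0·Y^0·Z^3.
Collecting: F(X, Y, Z) = 3*X**3 + 2*X**2*Y + 2*X**2*Z + 3*X*Y*Z + 2*X*Z**2 + Y*Z**2 - 2*Z**3.


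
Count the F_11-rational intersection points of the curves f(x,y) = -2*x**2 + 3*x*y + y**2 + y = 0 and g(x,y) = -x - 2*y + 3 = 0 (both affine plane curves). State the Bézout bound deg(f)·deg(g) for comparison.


Common zeros: {(8, 3)}; count = 1; Bézout bound = 2.

deg(f) = 2, deg(g) = 1, so Bézout bound = 2.
Scan x ∈ F_11. For each x, list the y ∈ F_11 with f(x, y) ≡ 0 and those with g(x, y) ≡ 0 (mod 11); the common zeros in that column are the intersection.
  x = 0: f ≡ 0 at y ∈ {0, 10}; g ≡ 0 at y ∈ {7}; common: ∅.
  x = 1: f ≡ 0 at y ∈ ∅; g ≡ 0 at y ∈ {1}; common: ∅.
  x = 2: f ≡ 0 at y ∈ {1, 3}; g ≡ 0 at y ∈ {6}; common: ∅.
  x = 3: f ≡ 0 at y ∈ ∅; g ≡ 0 at y ∈ {0}; common: ∅.
  x = 4: f ≡ 0 at y ∈ {10}; g ≡ 0 at y ∈ {5}; common: ∅.
  x = 5: f ≡ 0 at y ∈ {1, 5}; g ≡ 0 at y ∈ {10}; common: ∅.
  x = 6: f ≡ 0 at y ∈ {7}; g ≡ 0 at y ∈ {4}; common: ∅.
  x = 7: f ≡ 0 at y ∈ ∅; g ≡ 0 at y ∈ {9}; common: ∅.
  x = 8: f ≡ 0 at y ∈ {3, 5}; g ≡ 0 at y ∈ {3}; common: {3}.
  x = 9: f ≡ 0 at y ∈ ∅; g ≡ 0 at y ∈ {8}; common: ∅.
  x = 10: f ≡ 0 at y ∈ {6, 7}; g ≡ 0 at y ∈ {2}; common: ∅.
Collecting: common zeros = {(8, 3)}, so the count is 1.
Comparison with the Bézout bound: 1 ≤ 2 = deg(f)·deg(g), as expected for curves with no common component (the affine F_11-count falls short of the bound because intersections may lie at infinity, over extension fields, or carry multiplicity).


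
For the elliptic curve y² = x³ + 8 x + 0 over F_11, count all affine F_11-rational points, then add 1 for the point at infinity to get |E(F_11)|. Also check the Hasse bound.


Affine points = {(0, 0), (1, 3), (1, 8), (5, 0), (6, 0), (7, 5), (7, 6), (8, 2), (8, 9), (9, 3), (9, 8)}; affine count = 11; |E(F_11)| = 12.

Discriminant check: Δ ∝ 4a³ + 27b² = 4·8³ + 27·0² = 4·512 + 27·0 ≡ 2 (mod 11). Nonzero ⇒ E is nonsingular.
For each x ∈ F_11, compute rhs = x³ + 8·x + 0 mod 11, then count y ∈ F_11 with y² ≡ rhs.
  x = 0: rhs = 0, matching y values: 0 (1 points).
  x = 1: rhs = 9, matching y values: 3, 8 (2 points).
  x = 2: rhs = 2, matching y values: none (0 points).
  x = 3: rhs = 7, matching y values: none (0 points).
  x = 4: rhs = 8, matching y values: none (0 points).
  x = 5: rhs = 0, matching y values: 0 (1 points).
  x = 6: rhs = 0, matching y values: 0 (1 points).
  x = 7: rhs = 3, matching y values: 5, 6 (2 points).
  x = 8: rhs = 4, matching y values: 2, 9 (2 points).
  x = 9: rhs = 9, matching y values: 3, 8 (2 points).
  x = 10: rhs = 2, matching y values: none (0 points).
Total affine count: 11.
Full point count |E(F_11)| = 11 + 1 = 12.
Hasse bound: |12 − (11+1)| = |0| = 0 ≤ 2√11 ≈ 6.6332 ✓.


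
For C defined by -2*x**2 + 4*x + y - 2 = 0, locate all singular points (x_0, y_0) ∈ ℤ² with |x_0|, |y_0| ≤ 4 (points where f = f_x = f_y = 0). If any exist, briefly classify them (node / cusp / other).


No singular points in the scanned grid; C is smooth there.

Compute partial derivatives:
  f_x = 4 - 4*x.
  f_y = 1.
f_y = 1 is a nonzero constant, so f_y never vanishes: no point (x, y) can satisfy f = f_x = f_y = 0. In particular no (x, y) ∈ {−4, ..., 4}² is singular; the curve is smooth.


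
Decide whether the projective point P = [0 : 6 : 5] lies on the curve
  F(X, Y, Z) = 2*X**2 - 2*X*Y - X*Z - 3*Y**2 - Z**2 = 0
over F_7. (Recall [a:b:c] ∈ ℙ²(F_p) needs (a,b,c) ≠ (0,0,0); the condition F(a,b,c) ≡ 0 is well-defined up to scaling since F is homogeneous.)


F(0,6,5) ≡ 0 (mod 7); P is on the curve.

Evaluate F(0, 6, 5) term-by-term (mod 7).
  2*X**2 ↦ 2·0·1·1 = 0
  -2*X*Y ↦ -2·0·6·1 = 0
  -X*Z ↦ -1·0·1·5 = 0
  -3*Y**2 ↦ -3·1·36·1 = -108
  -Z**2 ↦ -1·1·1·25 = -25
Sum: F(0, 6, 5) = (0) + (0) + (0) + (-108) + (-25) = -133.
Reducing mod 7: -133 ≡ 0 (mod 7).
Since F(a, b, c) ≡ 0 (mod 7), P lies on the curve.


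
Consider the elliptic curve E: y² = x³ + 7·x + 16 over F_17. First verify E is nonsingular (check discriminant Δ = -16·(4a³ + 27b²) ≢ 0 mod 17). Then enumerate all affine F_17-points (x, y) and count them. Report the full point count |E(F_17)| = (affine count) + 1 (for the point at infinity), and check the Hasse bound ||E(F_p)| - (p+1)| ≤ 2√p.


Affine points = {(0, 4), (0, 13), (2, 2), (2, 15), (3, 8), (3, 9), (6, 6), (6, 11), (7, 0), (9, 3), (9, 14), (10, 7), (10, 10), (11, 8), (11, 9), (12, 3), (12, 14), (13, 3), (13, 14), (14, 6), (14, 11), (16, 5), (16, 12)}; affine count = 23; |E(F_17)| = 24.

Discriminant check: Δ ∝ 4a³ + 27b² = 4·7³ + 27·16² = 4·343 + 27·256 ≡ 5 (mod 17). Nonzero ⇒ E is nonsingular.
For each x ∈ F_17, compute rhs = x³ + 7·x + 16 mod 17, then count y ∈ F_17 with y² ≡ rhs.
  x = 0: rhs = 16, matching y values: 4, 13 (2 points).
  x = 1: rhs = 7, matching y values: none (0 points).
  x = 2: rhs = 4, matching y values: 2, 15 (2 points).
  x = 3: rhs = 13, matching y values: 8, 9 (2 points).
  x = 4: rhs = 6, matching y values: none (0 points).
  x = 5: rhs = 6, matching y values: none (0 points).
  x = 6: rhs = 2, matching y values: 6, 11 (2 points).
  x = 7: rhs = 0, matching y values: 0 (1 points).
  x = 8: rhs = 6, matching y values: none (0 points).
  x = 9: rhs = 9, matching y values: 3, 14 (2 points).
  x = 10: rhs = 15, matching y values: 7, 10 (2 points).
  x = 11: rhs = 13, matching y values: 8, 9 (2 points).
  x = 12: rhs = 9, matching y values: 3, 14 (2 points).
  x = 13: rhs = 9, matching y values: 3, 14 (2 points).
  x = 14: rhs = 2, matching y values: 6, 11 (2 points).
  x = 15: rhs = 11, matching y values: none (0 points).
  x = 16: rhs = 8, matching y values: 5, 12 (2 points).
Total affine count: 23.
Full point count |E(F_17)| = 23 + 1 = 24.
Hasse bound: |24 − (17+1)| = |6| = 6 ≤ 2√17 ≈ 8.2462 ✓.


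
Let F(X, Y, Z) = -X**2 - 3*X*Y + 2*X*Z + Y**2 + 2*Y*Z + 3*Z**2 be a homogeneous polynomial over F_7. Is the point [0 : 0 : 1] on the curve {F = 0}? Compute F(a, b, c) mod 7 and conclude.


F(0,0,1) ≡ 3 (mod 7); P is NOT on the curve.

Evaluate F(0, 0, 1) term-by-term (mod 7).
  -X**2 ↦ -1·0·1·1 = 0
  -3*X*Y ↦ -3·0·0·1 = 0
  2*X*Z ↦ 2·0·1·1 = 0
  Y**2 ↦ 1·1·0·1 = 0
  2*Y*Z ↦ 2·1·0·1 = 0
  3*Z**2 ↦ 3·1·1·1 = 3
Sum: F(0, 0, 1) = (0) + (0) + (0) + (0) + (0) + (3) = 3.
Reducing mod 7: 3 ≡ 3 (mod 7).
Since F(a, b, c) ≡ 3 ≠ 0 (mod 7), P does NOT lie on the curve.


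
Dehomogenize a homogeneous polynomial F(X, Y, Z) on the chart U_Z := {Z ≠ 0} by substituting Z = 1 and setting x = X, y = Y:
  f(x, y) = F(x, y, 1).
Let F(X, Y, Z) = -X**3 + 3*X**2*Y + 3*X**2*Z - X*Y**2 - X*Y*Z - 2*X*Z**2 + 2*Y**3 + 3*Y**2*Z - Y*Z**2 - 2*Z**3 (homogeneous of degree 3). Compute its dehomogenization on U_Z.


f(x, y) = -x**3 + 3*x**2*y + 3*x**2 - x*y**2 - x*y - 2*x + 2*y**3 + 3*y**2 - y - 2

On U_Z we set Z = 1. Each monomial c·X^i·Y^j·Z^k in F becomes c·x^i·y^j·1^k = c·x^i·y^j.
Substituting Z = 1: F(X, Y, 1) = -x**3 + 3*x**2*y + 3*x**2 - x*y**2 - x*y - 2*x + 2*y**3 + 3*y**2 - y - 2.
Note: deg(f) ≤ deg(F) = 3; strict inequality happens when F is divisible by Z (lost terms).


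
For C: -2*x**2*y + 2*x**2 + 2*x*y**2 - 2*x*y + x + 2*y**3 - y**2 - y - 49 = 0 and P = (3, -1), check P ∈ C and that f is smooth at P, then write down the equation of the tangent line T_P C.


Tangent line at P: 29*x - 29*y - 116 = 0.

Step 1: f(3, -1) = 0, so P lies on C.
Step 2: partial derivatives
  f_x(x, y) = -4*x*y + 4*x + 2*y**2 - 2*y + 1, f_y(x, y) = -2*x**2 + 4*x*y - 2*x + 6*y**2 - 2*y - 1.
  f_x(P) = 29, f_y(P) = -29 (gradient nonzero, so P is smooth).
Step 3: tangent line at P: 29·(x − 3) + -29·(y − -1) = 0.
Expanding: 29*x - 29*y - 116 = 0.


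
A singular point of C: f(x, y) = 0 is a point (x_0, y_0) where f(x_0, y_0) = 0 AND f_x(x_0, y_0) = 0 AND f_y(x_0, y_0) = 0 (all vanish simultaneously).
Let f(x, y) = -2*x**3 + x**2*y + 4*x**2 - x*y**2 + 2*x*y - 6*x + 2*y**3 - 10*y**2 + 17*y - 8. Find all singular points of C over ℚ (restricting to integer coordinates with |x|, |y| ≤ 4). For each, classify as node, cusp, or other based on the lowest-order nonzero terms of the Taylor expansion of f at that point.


Singular points: {(1, 2)}; classification: cusp.

Compute partial derivatives:
  f_x = -6*x**2 + 2*x*y + 8*x - y**2 + 2*y - 6.
  f_y = x**2 - 2*x*y + 2*x + 6*y**2 - 20*y + 17.
Scan x_0 ∈ {−4, ..., 4}. For each x_0, f_y(x_0, y) is a polynomial in y; find its integer roots y ∈ {−4, ..., 4}, then test f_x and f at those candidates.
  x = -4: f_y(-4, y) = 6*y**2 - 12*y + 25; no integer root y with |y| ≤ 4.
  x = -3: f_y(-3, y) = 6*y**2 - 14*y + 20; no integer root y with |y| ≤ 4.
  x = -2: f_y(-2, y) = 6*y**2 - 16*y + 17; no integer root y with |y| ≤ 4.
  x = -1: f_y(-1, y) = 6*y**2 - 18*y + 16; no integer root y with |y| ≤ 4.
  x = 0: f_y(0, y) = 6*y**2 - 20*y + 17; no integer root y with |y| ≤ 4.
  x = 1: f_y(1, y) = 6*y**2 - 22*y + 20; vanishes at y ∈ {2}. (1, 2): f_x = 0, f = 0 — SINGULAR.
  x = 2: f_y(2, y) = 6*y**2 - 24*y + 25; no integer root y with |y| ≤ 4.
  x = 3: f_y(3, y) = 6*y**2 - 26*y + 32; no integer root y with |y| ≤ 4.
  x = 4: f_y(4, y) = 6*y**2 - 28*y + 41; no integer root y with |y| ≤ 4.
Only singular point on the grid: (1, 2).
Classify: substitute x = 1 + u, y = 2 + v and expand: f = -2*u**3 + u**2*v - u*v**2 + 2*v**3 + v**2.
No constant or linear terms (consistent with a singular point). Quadratic part: v**2. Cubic part: -2*u**3 + u**2*v - u*v**2 + 2*v**3.
The quadratic part v**2 is a perfect square, so there is a single (double) tangent line v = 0, i.e. y = 2. Restricting the cubic part to that line (v = 0) leaves -2*u**3 ≠ 0, so f is not divisible by v and the branch is v² ≈ 2*u**3 to lowest order — this is a cusp.
Classification: cusp.


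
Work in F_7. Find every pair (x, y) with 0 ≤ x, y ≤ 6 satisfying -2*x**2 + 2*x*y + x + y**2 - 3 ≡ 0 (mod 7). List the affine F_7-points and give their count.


Affine F_7-points: {(6, 1)}; count = 1.

For each of the 49 pairs (x, y) ∈ F_7², evaluate f(x, y) mod 7. Record the zeros.
  x = 0: [0↦4, 1↦5, 2↦1, 3↦6, 4↦6, 5↦1, 6↦5]  zeros at y ∈ ∅
  x = 1: [0↦3, 1↦6, 2↦4, 3↦4, 4↦6, 5↦3, 6↦2]  zeros at y ∈ ∅
  x = 2: [0↦5, 1↦3, 2↦3, 3↦5, 4↦2, 5↦1, 6↦2]  zeros at y ∈ ∅
  x = 3: [0↦3, 1↦3, 2↦5, 3↦2, 4↦1, 5↦2, 6↦5]  zeros at y ∈ ∅
  x = 4: [0↦4, 1↦6, 2↦3, 3↦2, 4↦3, 5↦6, 6↦4]  zeros at y ∈ ∅
  x = 5: [0↦1, 1↦5, 2↦4, 3↦5, 4↦1, 5↦6, 6↦6]  zeros at y ∈ ∅
  x = 6: [0↦1, 1↦0, 2↦1, 3↦4, 4↦2, 5↦2, 6↦4]  zeros at y ∈ {1}
Collecting zeros: affine points = {(6, 1)}.
Total count |C(F_7)_aff| = 1.


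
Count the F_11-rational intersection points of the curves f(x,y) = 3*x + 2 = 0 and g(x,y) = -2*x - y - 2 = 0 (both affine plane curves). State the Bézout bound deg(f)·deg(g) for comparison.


Common zeros: {(3, 3)}; count = 1; Bézout bound = 1.

deg(f) = 1, deg(g) = 1, so Bézout bound = 1.
Scan x ∈ F_11. For each x, list the y ∈ F_11 with f(x, y) ≡ 0 and those with g(x, y) ≡ 0 (mod 11); the common zeros in that column are the intersection.
  x = 0: f ≡ 0 at y ∈ ∅; g ≡ 0 at y ∈ {9}; common: ∅.
  x = 1: f ≡ 0 at y ∈ ∅; g ≡ 0 at y ∈ {7}; common: ∅.
  x = 2: f ≡ 0 at y ∈ ∅; g ≡ 0 at y ∈ {5}; common: ∅.
  x = 3: f ≡ 0 at y ∈ {0, 1, 2, 3, 4, 5, 6, 7, 8, 9, 10}; g ≡ 0 at y ∈ {3}; common: {3}.
  x = 4: f ≡ 0 at y ∈ ∅; g ≡ 0 at y ∈ {1}; common: ∅.
  x = 5: f ≡ 0 at y ∈ ∅; g ≡ 0 at y ∈ {10}; common: ∅.
  x = 6: f ≡ 0 at y ∈ ∅; g ≡ 0 at y ∈ {8}; common: ∅.
  x = 7: f ≡ 0 at y ∈ ∅; g ≡ 0 at y ∈ {6}; common: ∅.
  x = 8: f ≡ 0 at y ∈ ∅; g ≡ 0 at y ∈ {4}; common: ∅.
  x = 9: f ≡ 0 at y ∈ ∅; g ≡ 0 at y ∈ {2}; common: ∅.
  x = 10: f ≡ 0 at y ∈ ∅; g ≡ 0 at y ∈ {0}; common: ∅.
Collecting: common zeros = {(3, 3)}, so the count is 1.
Comparison with the Bézout bound: 1 ≤ 1 = deg(f)·deg(g), as expected for curves with no common component (the bound is attained).


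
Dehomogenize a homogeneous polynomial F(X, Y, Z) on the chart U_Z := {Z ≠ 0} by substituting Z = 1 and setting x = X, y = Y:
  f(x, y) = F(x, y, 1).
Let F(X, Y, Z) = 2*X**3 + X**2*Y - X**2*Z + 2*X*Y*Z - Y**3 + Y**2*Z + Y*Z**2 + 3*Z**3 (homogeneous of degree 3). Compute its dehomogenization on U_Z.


f(x, y) = 2*x**3 + x**2*y - x**2 + 2*x*y - y**3 + y**2 + y + 3

On U_Z we set Z = 1. Each monomial c·X^i·Y^j·Z^k in F becomes c·x^i·y^j·1^k = c·x^i·y^j.
Substituting Z = 1: F(X, Y, 1) = 2*x**3 + x**2*y - x**2 + 2*x*y - y**3 + y**2 + y + 3.
Note: deg(f) ≤ deg(F) = 3; strict inequality happens when F is divisible by Z (lost terms).


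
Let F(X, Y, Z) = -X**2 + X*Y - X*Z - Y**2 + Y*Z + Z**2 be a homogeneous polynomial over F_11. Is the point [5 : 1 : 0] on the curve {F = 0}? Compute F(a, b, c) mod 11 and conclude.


F(5,1,0) ≡ 1 (mod 11); P is NOT on the curve.

Evaluate F(5, 1, 0) term-by-term (mod 11).
  -X**2 ↦ -1·25·1·1 = -25
  X*Y ↦ 1·5·1·1 = 5
  -X*Z ↦ -1·5·1·0 = 0
  -Y**2 ↦ -1·1·1·1 = -1
  Y*Z ↦ 1·1·1·0 = 0
  Z**2 ↦ 1·1·1·0 = 0
Sum: F(5, 1, 0) = (-25) + (5) + (0) + (-1) + (0) + (0) = -21.
Reducing mod 11: -21 ≡ 1 (mod 11).
Since F(a, b, c) ≡ 1 ≠ 0 (mod 11), P does NOT lie on the curve.


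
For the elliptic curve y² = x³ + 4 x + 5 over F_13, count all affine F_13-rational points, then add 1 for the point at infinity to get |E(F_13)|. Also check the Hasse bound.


Affine points = {(1, 6), (1, 7), (7, 5), (7, 8), (8, 4), (8, 9), (9, 4), (9, 9), (12, 0)}; affine count = 9; |E(F_13)| = 10.

Discriminant check: Δ ∝ 4a³ + 27b² = 4·4³ + 27·5² = 4·64 + 27·25 ≡ 8 (mod 13). Nonzero ⇒ E is nonsingular.
For each x ∈ F_13, compute rhs = x³ + 4·x + 5 mod 13, then count y ∈ F_13 with y² ≡ rhs.
  x = 0: rhs = 5, matching y values: none (0 points).
  x = 1: rhs = 10, matching y values: 6, 7 (2 points).
  x = 2: rhs = 8, matching y values: none (0 points).
  x = 3: rhs = 5, matching y values: none (0 points).
  x = 4: rhs = 7, matching y values: none (0 points).
  x = 5: rhs = 7, matching y values: none (0 points).
  x = 6: rhs = 11, matching y values: none (0 points).
  x = 7: rhs = 12, matching y values: 5, 8 (2 points).
  x = 8: rhs = 3, matching y values: 4, 9 (2 points).
  x = 9: rhs = 3, matching y values: 4, 9 (2 points).
  x = 10: rhs = 5, matching y values: none (0 points).
  x = 11: rhs = 2, matching y values: none (0 points).
  x = 12: rhs = 0, matching y values: 0 (1 points).
Total affine count: 9.
Full point count |E(F_13)| = 9 + 1 = 10.
Hasse bound: |10 − (13+1)| = |-4| = 4 ≤ 2√13 ≈ 7.2111 ✓.


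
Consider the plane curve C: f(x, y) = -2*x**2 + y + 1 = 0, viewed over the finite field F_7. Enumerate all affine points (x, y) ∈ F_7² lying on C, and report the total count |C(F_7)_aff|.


Affine F_7-points: {(0, 6), (1, 1), (2, 0), (3, 3), (4, 3), (5, 0), (6, 1)}; count = 7.

For each of the 49 pairs (x, y) ∈ F_7², evaluate f(x, y) mod 7. Record the zeros.
  x = 0: [0↦1, 1↦2, 2↦3, 3↦4, 4↦5, 5↦6, 6↦0]  zeros at y ∈ {6}
  x = 1: [0↦6, 1↦0, 2↦1, 3↦2, 4↦3, 5↦4, 6↦5]  zeros at y ∈ {1}
  x = 2: [0↦0, 1↦1, 2↦2, 3↦3, 4↦4, 5↦5, 6↦6]  zeros at y ∈ {0}
  x = 3: [0↦4, 1↦5, 2↦6, 3↦0, 4↦1, 5↦2, 6↦3]  zeros at y ∈ {3}
  x = 4: [0↦4, 1↦5, 2↦6, 3↦0, 4↦1, 5↦2, 6↦3]  zeros at y ∈ {3}
  x = 5: [0↦0, 1↦1, 2↦2, 3↦3, 4↦4, 5↦5, 6↦6]  zeros at y ∈ {0}
  x = 6: [0↦6, 1↦0, 2↦1, 3↦2, 4↦3, 5↦4, 6↦5]  zeros at y ∈ {1}
Collecting zeros: affine points = {(0, 6), (1, 1), (2, 0), (3, 3), (4, 3), (5, 0), (6, 1)}.
Total count |C(F_7)_aff| = 7.


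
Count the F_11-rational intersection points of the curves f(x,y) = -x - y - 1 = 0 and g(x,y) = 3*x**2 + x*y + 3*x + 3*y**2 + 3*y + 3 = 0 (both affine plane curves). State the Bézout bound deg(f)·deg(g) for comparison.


Common zeros: {(2, 8), (8, 2)}; count = 2; Bézout bound = 2.

deg(f) = 1, deg(g) = 2, so Bézout bound = 2.
Scan x ∈ F_11. For each x, list the y ∈ F_11 with f(x, y) ≡ 0 and those with g(x, y) ≡ 0 (mod 11); the common zeros in that column are the intersection.
  x = 0: f ≡ 0 at y ∈ {10}; g ≡ 0 at y ∈ ∅; common: ∅.
  x = 1: f ≡ 0 at y ∈ {9}; g ≡ 0 at y ∈ ∅; common: ∅.
  x = 2: f ≡ 0 at y ∈ {8}; g ≡ 0 at y ∈ {5, 8}; common: {8}.
  x = 3: f ≡ 0 at y ∈ {7}; g ≡ 0 at y ∈ ∅; common: ∅.
  x = 4: f ≡ 0 at y ∈ {6}; g ≡ 0 at y ∈ ∅; common: ∅.
  x = 5: f ≡ 0 at y ∈ {5}; g ≡ 0 at y ∈ {2, 10}; common: ∅.
  x = 6: f ≡ 0 at y ∈ {4}; g ≡ 0 at y ∈ ∅; common: ∅.
  x = 7: f ≡ 0 at y ∈ {3}; g ≡ 0 at y ∈ ∅; common: ∅.
  x = 8: f ≡ 0 at y ∈ {2}; g ≡ 0 at y ∈ {2, 9}; common: {2}.
  x = 9: f ≡ 0 at y ∈ {1}; g ≡ 0 at y ∈ {8, 10}; common: ∅.
  x = 10: f ≡ 0 at y ∈ {0}; g ≡ 0 at y ∈ {5, 9}; common: ∅.
Collecting: common zeros = {(2, 8), (8, 2)}, so the count is 2.
Comparison with the Bézout bound: 2 ≤ 2 = deg(f)·deg(g), as expected for curves with no common component (the bound is attained).


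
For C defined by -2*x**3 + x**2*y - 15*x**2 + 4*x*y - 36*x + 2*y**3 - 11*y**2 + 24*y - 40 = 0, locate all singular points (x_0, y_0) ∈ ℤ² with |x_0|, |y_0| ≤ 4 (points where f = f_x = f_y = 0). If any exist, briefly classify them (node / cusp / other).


Singular points: {(-2, 2)}; classification: node.

Compute partial derivatives:
  f_x = -6*x**2 + 2*x*y - 30*x + 4*y - 36.
  f_y = x**2 + 4*x + 6*y**2 - 22*y + 24.
Scan x_0 ∈ {−4, ..., 4}. For each x_0, f_y(x_0, y) is a polynomial in y; find its integer roots y ∈ {−4, ..., 4}, then test f_x and f at those candidates.
  x = -4: f_y(-4, y) = 6*y**2 - 22*y + 24; no integer root y with |y| ≤ 4.
  x = -3: f_y(-3, y) = 6*y**2 - 22*y + 21; no integer root y with |y| ≤ 4.
  x = -2: f_y(-2, y) = 6*y**2 - 22*y + 20; vanishes at y ∈ {2}. (-2, 2): f_x = 0, f = 0 — SINGULAR.
  x = -1: f_y(-1, y) = 6*y**2 - 22*y + 21; no integer root y with |y| ≤ 4.
  x = 0: f_y(0, y) = 6*y**2 - 22*y + 24; no integer root y with |y| ≤ 4.
  x = 1: f_y(1, y) = 6*y**2 - 22*y + 29; no integer root y with |y| ≤ 4.
  x = 2: f_y(2, y) = 6*y**2 - 22*y + 36; no integer root y with |y| ≤ 4.
  x = 3: f_y(3, y) = 6*y**2 - 22*y + 45; no integer root y with |y| ≤ 4.
  x = 4: f_y(4, y) = 6*y**2 - 22*y + 56; no integer root y with |y| ≤ 4.
Only singular point on the grid: (-2, 2).
Classify: substitute x = -2 + u, y = 2 + v and expand: f = -2*u**3 + u**2*v - u**2 + 2*v**3 + v**2.
No constant or linear terms (consistent with a singular point). Quadratic part: -u**2 + v**2. Cubic part: -2*u**3 + u**2*v + 2*v**3.
The quadratic part v**2 - u**2 = (v − u)(v + u) splits into two distinct linear factors, so there are two distinct tangent lines y − 2 = ±(x − -2) — this is a node (ordinary double point).
Classification: node.


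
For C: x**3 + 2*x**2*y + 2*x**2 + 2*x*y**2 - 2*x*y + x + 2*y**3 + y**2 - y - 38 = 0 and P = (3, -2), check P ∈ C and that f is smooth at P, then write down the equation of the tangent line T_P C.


Tangent line at P: 28*x + 7*y - 70 = 0.

Step 1: f(3, -2) = 0, so P lies on C.
Step 2: partial derivatives
  f_x(x, y) = 3*x**2 + 4*x*y + 4*x + 2*y**2 - 2*y + 1, f_y(x, y) = 2*x**2 + 4*x*y - 2*x + 6*y**2 + 2*y - 1.
  f_x(P) = 28, f_y(P) = 7 (gradient nonzero, so P is smooth).
Step 3: tangent line at P: 28·(x − 3) + 7·(y − -2) = 0.
Expanding: 28*x + 7*y - 70 = 0.


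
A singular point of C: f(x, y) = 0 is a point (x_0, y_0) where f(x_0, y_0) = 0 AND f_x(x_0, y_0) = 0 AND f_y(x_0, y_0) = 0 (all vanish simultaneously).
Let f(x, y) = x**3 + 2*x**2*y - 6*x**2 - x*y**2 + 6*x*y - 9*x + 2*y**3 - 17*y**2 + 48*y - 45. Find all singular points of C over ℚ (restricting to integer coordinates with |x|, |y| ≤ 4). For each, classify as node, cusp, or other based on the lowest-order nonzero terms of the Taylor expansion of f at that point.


Singular points: {(0, 3)}; classification: cusp.

Compute partial derivatives:
  f_x = 3*x**2 + 4*x*y - 12*x - y**2 + 6*y - 9.
  f_y = 2*x**2 - 2*x*y + 6*x + 6*y**2 - 34*y + 48.
Scan x_0 ∈ {−4, ..., 4}. For each x_0, f_y(x_0, y) is a polynomial in y; find its integer roots y ∈ {−4, ..., 4}, then test f_x and f at those candidates.
  x = -4: f_y(-4, y) = 6*y**2 - 26*y + 56; no integer root y with |y| ≤ 4.
  x = -3: f_y(-3, y) = 6*y**2 - 28*y + 48; no integer root y with |y| ≤ 4.
  x = -2: f_y(-2, y) = 6*y**2 - 30*y + 44; no integer root y with |y| ≤ 4.
  x = -1: f_y(-1, y) = 6*y**2 - 32*y + 44; no integer root y with |y| ≤ 4.
  x = 0: f_y(0, y) = 6*y**2 - 34*y + 48; vanishes at y ∈ {3}. (0, 3): f_x = 0, f = 0 — SINGULAR.
  x = 1: f_y(1, y) = 6*y**2 - 36*y + 56; no integer root y with |y| ≤ 4.
  x = 2: f_y(2, y) = 6*y**2 - 38*y + 68; no integer root y with |y| ≤ 4.
  x = 3: f_y(3, y) = 6*y**2 - 40*y + 84; no integer root y with |y| ≤ 4.
  x = 4: f_y(4, y) = 6*y**2 - 42*y + 104; no integer root y with |y| ≤ 4.
Only singular point on the grid: (0, 3).
Classify: substitute x = 0 + u, y = 3 + v and expand: f = u**3 + 2*u**2*v - u*v**2 + 2*v**3 + v**2.
No constant or linear terms (consistent with a singular point). Quadratic part: v**2. Cubic part: u**3 + 2*u**2*v - u*v**2 + 2*v**3.
The quadratic part v**2 is a perfect square, so there is a single (double) tangent line v = 0, i.e. y = 3. Restricting the cubic part to that line (v = 0) leaves u**3 ≠ 0, so f is not divisible by v and the branch is v² ≈ -u**3 to lowest order — this is a cusp.
Classification: cusp.
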